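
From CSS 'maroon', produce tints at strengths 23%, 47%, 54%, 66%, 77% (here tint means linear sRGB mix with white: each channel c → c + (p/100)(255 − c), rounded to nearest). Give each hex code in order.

#9D3B3B, #BC7878, #C58A8A, #D4A8A8, #E2C4C4

CSS maroon is rgb(128, 0, 0).
23%: (128 + 29.21 = 157.21→157, 0 + 58.65 = 58.65→59, 0 + 58.65 = 58.65→59) → #9D3B3B
47%: (128 + 59.69 = 187.69→188, 0 + 119.85 = 119.85→120, 0 + 119.85 = 119.85→120) → #BC7878
54%: (128 + 68.58 = 196.58→197, 0 + 137.7 = 137.7→138, 0 + 137.7 = 137.7→138) → #C58A8A
66%: (128 + 83.82 = 211.82→212, 0 + 168.3 = 168.3→168, 0 + 168.3 = 168.3→168) → #D4A8A8
77%: (128 + 97.79 = 225.79→226, 0 + 196.35 = 196.35→196, 0 + 196.35 = 196.35→196) → #E2C4C4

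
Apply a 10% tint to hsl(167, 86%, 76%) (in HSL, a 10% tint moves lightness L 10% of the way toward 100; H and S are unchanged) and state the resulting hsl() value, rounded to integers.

L moves 10% from 76 toward 100: 76 + 2.4 = 78.4 → 78.
H and S are unchanged.

hsl(167, 86%, 78%)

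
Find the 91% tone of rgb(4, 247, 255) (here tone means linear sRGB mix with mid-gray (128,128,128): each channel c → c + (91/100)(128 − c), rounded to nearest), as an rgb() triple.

Per channel, c → c + 0.91(128 − c):
  R: 4 + 0.91×(128−4) = 4 + 112.84 = 116.84 → 117
  G: 247 + 0.91×(128−247) = 247 − 108.29 = 138.71 → 139
  B: 255 + 0.91×(128−255) = 255 − 115.57 = 139.43 → 139

rgb(117, 139, 139)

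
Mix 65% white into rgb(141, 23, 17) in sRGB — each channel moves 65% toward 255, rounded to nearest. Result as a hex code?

Lerp each channel 65% toward 255:
  R: 141 + 0.65×(255−141) = 141 + 74.1 = 215.1 → 215
  G: 23 + 0.65×(255−23) = 23 + 150.8 = 173.8 → 174
  B: 17 + 0.65×(255−17) = 17 + 154.7 = 171.7 → 172
rgb(215, 174, 172) = #D7AEAC.

#D7AEAC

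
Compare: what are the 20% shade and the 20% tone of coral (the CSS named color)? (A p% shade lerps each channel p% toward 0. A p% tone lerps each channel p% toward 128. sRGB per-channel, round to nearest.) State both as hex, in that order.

#cc6640, #e67f5a

CSS coral is rgb(255, 127, 80).
20% shade:
  R: 255 + 0.2×(0−255) = 255 − 51 = 204 → 204
  G: 127 − 25.4 = 101.6 → 102
  B: 80 + 0.2×(0−80) = 80 − 16 = 64 → 64
  → #cc6640
20% tone:
  R: 255 + 0.2×(128−255) = 255 − 25.4 = 229.6 → 230
  G: 127 + 0.2 = 127.2 → 127
  B: 80 + 9.6 = 89.6 → 90
  → #e67f5a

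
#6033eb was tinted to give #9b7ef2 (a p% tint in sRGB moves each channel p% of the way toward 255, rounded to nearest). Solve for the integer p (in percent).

37%

#6033eb is rgb(96, 51, 235); #9b7ef2 is rgb(155, 126, 242).
On the G channel (widest range): 126 ≈ 51 + (p/100)(255 − 51), so p ≈ 100×(126 − 51)/(255 − 51) = 7500/204 = 36.76.
p = 37 reproduces all three channels after rounding.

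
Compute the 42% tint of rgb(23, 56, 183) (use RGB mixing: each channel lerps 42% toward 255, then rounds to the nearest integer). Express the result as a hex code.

#788CD5

A 42% tint moves each channel 42% toward 255:
  R: 23 + 0.42×(255−23) = 23 + 97.44 = 120.44 → 120
  G: 56 + 0.42×(255−56) = 56 + 83.58 = 139.58 → 140
  B: 183 + 0.42×(255−183) = 183 + 30.24 = 213.24 → 213
rgb(120, 140, 213) = #788CD5.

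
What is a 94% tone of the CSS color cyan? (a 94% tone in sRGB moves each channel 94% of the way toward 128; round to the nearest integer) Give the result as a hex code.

#788888

CSS cyan is rgb(0, 255, 255).
Per channel, c → c + 0.94(128 − c):
  R: 0 + 120.32 = 120.32 → 120
  G: 255 − 119.38 = 135.62 → 136
  B: 255 − 119.38 = 135.62 → 136
rgb(120, 136, 136) = #788888.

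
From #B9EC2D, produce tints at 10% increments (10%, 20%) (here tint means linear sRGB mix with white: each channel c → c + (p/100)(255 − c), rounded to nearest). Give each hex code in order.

#C0EE42, #C7F057

#B9EC2D is rgb(185, 236, 45).
10%: (185 + 7 = 192→192, 236 + 1.9 = 237.9→238, 45 + 21 = 66→66) → #C0EE42
20%: (185 + 14 = 199→199, 236 + 3.8 = 239.8→240, 45 + 42 = 87→87) → #C7F057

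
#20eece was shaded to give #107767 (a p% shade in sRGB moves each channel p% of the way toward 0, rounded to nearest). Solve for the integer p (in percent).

#20eece is rgb(32, 238, 206); #107767 is rgb(16, 119, 103).
On the G channel (widest range): 119 ≈ 238 + (p/100)(0 − 238), so p ≈ 100×(119 − 238)/(0 − 238) = -11900/-238 = 50.00.
p = 50 reproduces all three channels after rounding.

50%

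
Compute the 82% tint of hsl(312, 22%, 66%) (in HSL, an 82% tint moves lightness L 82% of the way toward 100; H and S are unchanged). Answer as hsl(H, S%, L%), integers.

hsl(312, 22%, 94%)

L moves 82% from 66 toward 100: 66 + 27.88 = 93.88 → 94.
H and S are unchanged.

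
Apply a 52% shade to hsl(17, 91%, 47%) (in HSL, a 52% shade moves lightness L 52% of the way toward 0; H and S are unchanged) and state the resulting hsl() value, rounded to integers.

L moves 52% from 47 toward 0: 47 − 24.44 = 22.56 → 23.
H and S are unchanged.

hsl(17, 91%, 23%)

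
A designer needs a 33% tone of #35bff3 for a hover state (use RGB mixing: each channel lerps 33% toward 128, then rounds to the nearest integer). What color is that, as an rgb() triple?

rgb(78, 170, 205)

#35bff3 is rgb(53, 191, 243).
Lerp each channel 33% toward 128:
  R: 53 + 24.75 = 77.75 → 78
  G: 191 − 20.79 = 170.21 → 170
  B: 243 − 37.95 = 205.05 → 205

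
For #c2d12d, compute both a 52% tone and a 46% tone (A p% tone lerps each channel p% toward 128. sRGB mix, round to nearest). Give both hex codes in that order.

#c2d12d is rgb(194, 209, 45).
52% tone:
  R: 194 − 34.32 = 159.68 → 160
  G: 209 + 0.52×(128−209) = 209 − 42.12 = 166.88 → 167
  B: 45 + 0.52×(128−45) = 45 + 43.16 = 88.16 → 88
  → #a0a758
46% tone:
  R: 194 + 0.46×(128−194) = 194 − 30.36 = 163.64 → 164
  G: 209 − 37.26 = 171.74 → 172
  B: 45 + 38.18 = 83.18 → 83
  → #a4ac53

#a0a758, #a4ac53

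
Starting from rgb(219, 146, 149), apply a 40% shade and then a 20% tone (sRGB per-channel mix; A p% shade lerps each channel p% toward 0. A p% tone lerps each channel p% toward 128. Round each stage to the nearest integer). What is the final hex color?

#826061

A 40% shade moves each channel 40% toward 0:
  R: 219 + 0.4×(0−219) = 219 − 87.6 = 131.4 → 131
  G: 146 + 0.4×(0−146) = 146 − 58.4 = 87.6 → 88
  B: 149 − 59.6 = 89.4 → 89
After the shade: rgb(131, 88, 89) = #835859.
Per channel, c → c + 0.2(128 − c):
  R: 131 + 0.2×(128−131) = 131 − 0.6 = 130.4 → 130
  G: 88 + 8 = 96 → 96
  B: 89 + 0.2×(128−89) = 89 + 7.8 = 96.8 → 97
rgb(130, 96, 97) = #826061.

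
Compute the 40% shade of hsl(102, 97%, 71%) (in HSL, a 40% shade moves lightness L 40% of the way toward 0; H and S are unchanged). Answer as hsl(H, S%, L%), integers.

L moves 40% from 71 toward 0: 71 − 28.4 = 42.6 → 43.
H and S are unchanged.

hsl(102, 97%, 43%)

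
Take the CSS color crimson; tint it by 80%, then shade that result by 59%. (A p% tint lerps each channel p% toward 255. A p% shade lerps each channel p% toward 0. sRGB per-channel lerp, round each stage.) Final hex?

CSS crimson is rgb(220, 20, 60).
Lerp each channel 80% toward 255:
  R: 220 + 0.8×(255−220) = 220 + 28 = 248 → 248
  G: 20 + 0.8×(255−20) = 20 + 188 = 208 → 208
  B: 60 + 0.8×(255−60) = 60 + 156 = 216 → 216
After the tint: rgb(248, 208, 216) = #f8d0d8.
A 59% shade moves each channel 59% toward 0:
  R: 248 + 0.59×(0−248) = 248 − 146.32 = 101.68 → 102
  G: 208 + 0.59×(0−208) = 208 − 122.72 = 85.28 → 85
  B: 216 + 0.59×(0−216) = 216 − 127.44 = 88.56 → 89
rgb(102, 85, 89) = #665559.

#665559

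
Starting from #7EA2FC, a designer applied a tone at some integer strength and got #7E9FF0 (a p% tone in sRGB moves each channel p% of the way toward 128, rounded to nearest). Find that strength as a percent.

10%

#7EA2FC is rgb(126, 162, 252); #7E9FF0 is rgb(126, 159, 240).
On the B channel (widest range): 240 ≈ 252 + (p/100)(128 − 252), so p ≈ 100×(240 − 252)/(128 − 252) = -1200/-124 = 9.68.
p = 10 reproduces all three channels after rounding.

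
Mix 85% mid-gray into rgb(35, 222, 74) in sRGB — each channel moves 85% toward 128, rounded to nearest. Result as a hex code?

#728E78

An 85% tone moves each channel 85% toward 128:
  R: 35 + 79.05 = 114.05 → 114
  G: 222 + 0.85×(128−222) = 222 − 79.9 = 142.1 → 142
  B: 74 + 0.85×(128−74) = 74 + 45.9 = 119.9 → 120
rgb(114, 142, 120) = #728E78.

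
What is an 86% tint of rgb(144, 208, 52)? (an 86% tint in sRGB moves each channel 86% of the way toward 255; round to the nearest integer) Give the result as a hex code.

An 86% tint moves each channel 86% toward 255:
  R: 144 + 0.86×(255−144) = 144 + 95.46 = 239.46 → 239
  G: 208 + 0.86×(255−208) = 208 + 40.42 = 248.42 → 248
  B: 52 + 174.58 = 226.58 → 227
rgb(239, 248, 227) = #eff8e3.

#eff8e3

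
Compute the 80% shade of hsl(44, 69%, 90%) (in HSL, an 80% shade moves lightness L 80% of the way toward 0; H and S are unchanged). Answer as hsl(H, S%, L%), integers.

L moves 80% from 90 toward 0: 90 − 72 = 18 → 18.
H and S are unchanged.

hsl(44, 69%, 18%)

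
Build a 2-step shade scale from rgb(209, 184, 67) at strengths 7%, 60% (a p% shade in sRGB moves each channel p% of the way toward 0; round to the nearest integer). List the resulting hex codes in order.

#C2AB3E, #544A1B

7%: (209 − 14.63 = 194.37→194, 184 − 12.88 = 171.12→171, 67 − 4.69 = 62.31→62) → #C2AB3E
60%: (209 − 125.4 = 83.6→84, 184 − 110.4 = 73.6→74, 67 − 40.2 = 26.8→27) → #544A1B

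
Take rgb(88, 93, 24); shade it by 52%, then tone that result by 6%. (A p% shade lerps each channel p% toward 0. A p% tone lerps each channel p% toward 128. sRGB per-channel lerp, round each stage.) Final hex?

#2f3213

Per channel, c → c + 0.52(0 − c):
  R: 88 − 45.76 = 42.24 → 42
  G: 93 − 48.36 = 44.64 → 45
  B: 24 + 0.52×(0−24) = 24 − 12.48 = 11.52 → 12
After the shade: rgb(42, 45, 12) = #2a2d0c.
Lerp each channel 6% toward 128:
  R: 42 + 5.16 = 47.16 → 47
  G: 45 + 4.98 = 49.98 → 50
  B: 12 + 0.06×(128−12) = 12 + 6.96 = 18.96 → 19
rgb(47, 50, 19) = #2f3213.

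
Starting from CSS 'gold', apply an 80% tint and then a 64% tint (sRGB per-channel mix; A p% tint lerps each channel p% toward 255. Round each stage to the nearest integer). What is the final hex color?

#FFFCED

CSS gold is rgb(255, 215, 0).
Per channel, c → c + 0.8(255 − c):
  R: 255 + 0.8×(255−255) = 255 + 0 = 255 → 255
  G: 215 + 0.8×(255−215) = 215 + 32 = 247 → 247
  B: 0 + 204 = 204 → 204
After the tint: rgb(255, 247, 204) = #FFF7CC.
Lerp each channel 64% toward 255:
  R: 255 + 0.64×(255−255) = 255 + 0 = 255 → 255
  G: 247 + 5.12 = 252.12 → 252
  B: 204 + 0.64×(255−204) = 204 + 32.64 = 236.64 → 237
rgb(255, 252, 237) = #FFFCED.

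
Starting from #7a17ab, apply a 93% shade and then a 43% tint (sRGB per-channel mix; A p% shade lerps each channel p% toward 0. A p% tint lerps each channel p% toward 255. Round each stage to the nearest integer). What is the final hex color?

#7a17ab is rgb(122, 23, 171).
Lerp each channel 93% toward 0:
  R: 122 − 113.46 = 8.54 → 9
  G: 23 − 21.39 = 1.61 → 2
  B: 171 − 159.03 = 11.97 → 12
After the shade: rgb(9, 2, 12) = #09020c.
A 43% tint moves each channel 43% toward 255:
  R: 9 + 105.78 = 114.78 → 115
  G: 2 + 0.43×(255−2) = 2 + 108.79 = 110.79 → 111
  B: 12 + 0.43×(255−12) = 12 + 104.49 = 116.49 → 116
rgb(115, 111, 116) = #736f74.

#736f74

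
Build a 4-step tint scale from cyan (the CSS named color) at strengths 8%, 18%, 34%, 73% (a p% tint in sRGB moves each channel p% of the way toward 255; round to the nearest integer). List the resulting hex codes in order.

CSS cyan is rgb(0, 255, 255).
8%: (0 + 20.4 = 20.4→20, 255→255, 255→255) → #14ffff
18%: (0 + 45.9 = 45.9→46, 255→255, 255→255) → #2effff
34%: (0 + 86.7 = 86.7→87, 255→255, 255→255) → #57ffff
73%: (0 + 186.15 = 186.15→186, 255→255, 255→255) → #baffff

#14ffff, #2effff, #57ffff, #baffff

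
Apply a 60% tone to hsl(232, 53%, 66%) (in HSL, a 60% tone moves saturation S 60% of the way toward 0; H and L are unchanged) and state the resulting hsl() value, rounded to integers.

S moves 60% from 53 toward 0: 53 − 31.8 = 21.2 → 21.
H and L are unchanged.

hsl(232, 21%, 66%)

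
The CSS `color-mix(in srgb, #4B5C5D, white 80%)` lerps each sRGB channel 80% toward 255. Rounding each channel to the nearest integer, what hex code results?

#4B5C5D is rgb(75, 92, 93).
Lerp each channel 80% toward 255:
  R: 75 + 144 = 219 → 219
  G: 92 + 0.8×(255−92) = 92 + 130.4 = 222.4 → 222
  B: 93 + 0.8×(255−93) = 93 + 129.6 = 222.6 → 223
rgb(219, 222, 223) = #DBDEDF.

#DBDEDF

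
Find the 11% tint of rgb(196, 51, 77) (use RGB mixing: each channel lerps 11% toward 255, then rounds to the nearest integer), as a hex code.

Lerp each channel 11% toward 255:
  R: 196 + 6.49 = 202.49 → 202
  G: 51 + 22.44 = 73.44 → 73
  B: 77 + 19.58 = 96.58 → 97
rgb(202, 73, 97) = #ca4961.

#ca4961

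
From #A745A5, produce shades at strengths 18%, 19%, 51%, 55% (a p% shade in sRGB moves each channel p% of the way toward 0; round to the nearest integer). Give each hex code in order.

#A745A5 is rgb(167, 69, 165).
18%: (167 − 30.06 = 136.94→137, 69 − 12.42 = 56.58→57, 165 − 29.7 = 135.3→135) → #893987
19%: (167 − 31.73 = 135.27→135, 69 − 13.11 = 55.89→56, 165 − 31.35 = 133.65→134) → #873886
51%: (167 − 85.17 = 81.83→82, 69 − 35.19 = 33.81→34, 165 − 84.15 = 80.85→81) → #522251
55%: (167 − 91.85 = 75.15→75, 69 − 37.95 = 31.05→31, 165 − 90.75 = 74.25→74) → #4B1F4A

#893987, #873886, #522251, #4B1F4A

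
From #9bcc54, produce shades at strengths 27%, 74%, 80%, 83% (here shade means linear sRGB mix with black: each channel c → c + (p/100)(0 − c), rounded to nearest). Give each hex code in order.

#9bcc54 is rgb(155, 204, 84).
27%: (155 − 41.85 = 113.15→113, 204 − 55.08 = 148.92→149, 84 − 22.68 = 61.32→61) → #71953d
74%: (155 − 114.7 = 40.3→40, 204 − 150.96 = 53.04→53, 84 − 62.16 = 21.84→22) → #283516
80%: (155 − 124 = 31→31, 204 − 163.2 = 40.8→41, 84 − 67.2 = 16.8→17) → #1f2911
83%: (155 − 128.65 = 26.35→26, 204 − 169.32 = 34.68→35, 84 − 69.72 = 14.28→14) → #1a230e

#71953d, #283516, #1f2911, #1a230e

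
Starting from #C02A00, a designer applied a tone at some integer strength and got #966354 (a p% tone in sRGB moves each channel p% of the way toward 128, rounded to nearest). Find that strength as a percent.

#C02A00 is rgb(192, 42, 0); #966354 is rgb(150, 99, 84).
On the B channel (widest range): 84 ≈ 0 + (p/100)(128 − 0), so p ≈ 100×(84 − 0)/(128 − 0) = 8400/128 = 65.62.
p = 66 reproduces all three channels after rounding.

66%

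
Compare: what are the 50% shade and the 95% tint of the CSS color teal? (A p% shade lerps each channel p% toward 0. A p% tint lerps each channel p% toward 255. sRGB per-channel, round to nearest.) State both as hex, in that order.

CSS teal is rgb(0, 128, 128).
50% shade:
  R: 0 + 0 = 0 → 0
  G: 128 + 0.5×(0−128) = 128 − 64 = 64 → 64
  B: 128 + 0.5×(0−128) = 128 − 64 = 64 → 64
  → #004040
95% tint:
  R: 0 + 0.95×(255−0) = 0 + 242.25 = 242.25 → 242
  G: 128 + 120.65 = 248.65 → 249
  B: 128 + 120.65 = 248.65 → 249
  → #F2F9F9

#004040, #F2F9F9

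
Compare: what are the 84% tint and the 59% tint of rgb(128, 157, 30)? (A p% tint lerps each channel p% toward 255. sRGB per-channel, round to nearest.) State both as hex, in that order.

84% tint:
  R: 128 + 106.68 = 234.68 → 235
  G: 157 + 82.32 = 239.32 → 239
  B: 30 + 0.84×(255−30) = 30 + 189 = 219 → 219
  → #ebefdb
59% tint:
  R: 128 + 0.59×(255−128) = 128 + 74.93 = 202.93 → 203
  G: 157 + 57.82 = 214.82 → 215
  B: 30 + 132.75 = 162.75 → 163
  → #cbd7a3

#ebefdb, #cbd7a3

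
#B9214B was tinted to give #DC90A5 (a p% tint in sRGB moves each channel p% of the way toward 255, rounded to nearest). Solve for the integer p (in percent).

#B9214B is rgb(185, 33, 75); #DC90A5 is rgb(220, 144, 165).
On the G channel (widest range): 144 ≈ 33 + (p/100)(255 − 33), so p ≈ 100×(144 − 33)/(255 − 33) = 11100/222 = 50.00.
p = 50 reproduces all three channels after rounding.

50%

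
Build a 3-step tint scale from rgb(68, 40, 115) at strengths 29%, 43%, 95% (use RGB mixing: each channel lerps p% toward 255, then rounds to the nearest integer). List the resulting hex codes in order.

#7A669C, #9484AF, #F6F4F8

29%: (68 + 54.23 = 122.23→122, 40 + 62.35 = 102.35→102, 115 + 40.6 = 155.6→156) → #7A669C
43%: (68 + 80.41 = 148.41→148, 40 + 92.45 = 132.45→132, 115 + 60.2 = 175.2→175) → #9484AF
95%: (68 + 177.65 = 245.65→246, 40 + 204.25 = 244.25→244, 115 + 133 = 248→248) → #F6F4F8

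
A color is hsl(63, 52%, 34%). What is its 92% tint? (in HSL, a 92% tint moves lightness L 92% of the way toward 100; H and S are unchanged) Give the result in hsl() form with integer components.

L moves 92% from 34 toward 100: 34 + 60.72 = 94.72 → 95.
H and S are unchanged.

hsl(63, 52%, 95%)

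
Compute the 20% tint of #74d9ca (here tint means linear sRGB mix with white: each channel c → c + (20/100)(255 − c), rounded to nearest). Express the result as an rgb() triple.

#74d9ca is rgb(116, 217, 202).
Lerp each channel 20% toward 255:
  R: 116 + 0.2×(255−116) = 116 + 27.8 = 143.8 → 144
  G: 217 + 7.6 = 224.6 → 225
  B: 202 + 10.6 = 212.6 → 213

rgb(144, 225, 213)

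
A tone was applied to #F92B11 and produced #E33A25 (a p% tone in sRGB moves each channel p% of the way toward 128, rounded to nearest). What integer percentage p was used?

#F92B11 is rgb(249, 43, 17); #E33A25 is rgb(227, 58, 37).
On the R channel (widest range): 227 ≈ 249 + (p/100)(128 − 249), so p ≈ 100×(227 − 249)/(128 − 249) = -2200/-121 = 18.18.
p = 18 reproduces all three channels after rounding.

18%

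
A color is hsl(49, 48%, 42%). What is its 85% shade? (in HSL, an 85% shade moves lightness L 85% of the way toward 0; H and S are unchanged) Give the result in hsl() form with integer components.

hsl(49, 48%, 6%)

L moves 85% from 42 toward 0: 42 − 35.7 = 6.3 → 6.
H and S are unchanged.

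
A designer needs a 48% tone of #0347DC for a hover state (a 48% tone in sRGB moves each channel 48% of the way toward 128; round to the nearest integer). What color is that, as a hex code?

#0347DC is rgb(3, 71, 220).
Lerp each channel 48% toward 128:
  R: 3 + 0.48×(128−3) = 3 + 60 = 63 → 63
  G: 71 + 27.36 = 98.36 → 98
  B: 220 − 44.16 = 175.84 → 176
rgb(63, 98, 176) = #3F62B0.

#3F62B0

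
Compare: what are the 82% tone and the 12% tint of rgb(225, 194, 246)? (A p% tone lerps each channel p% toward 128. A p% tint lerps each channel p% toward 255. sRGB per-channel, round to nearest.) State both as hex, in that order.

82% tone:
  R: 225 + 0.82×(128−225) = 225 − 79.54 = 145.46 → 145
  G: 194 − 54.12 = 139.88 → 140
  B: 246 + 0.82×(128−246) = 246 − 96.76 = 149.24 → 149
  → #918c95
12% tint:
  R: 225 + 0.12×(255−225) = 225 + 3.6 = 228.6 → 229
  G: 194 + 7.32 = 201.32 → 201
  B: 246 + 1.08 = 247.08 → 247
  → #e5c9f7

#918c95, #e5c9f7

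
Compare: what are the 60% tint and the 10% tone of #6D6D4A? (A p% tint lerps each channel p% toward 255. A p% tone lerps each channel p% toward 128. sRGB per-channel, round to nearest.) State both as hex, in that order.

#C5C5B7, #6F6F4F

#6D6D4A is rgb(109, 109, 74).
60% tint:
  R: 109 + 87.6 = 196.6 → 197
  G: 109 + 87.6 = 196.6 → 197
  B: 74 + 0.6×(255−74) = 74 + 108.6 = 182.6 → 183
  → #C5C5B7
10% tone:
  R: 109 + 0.1×(128−109) = 109 + 1.9 = 110.9 → 111
  G: 109 + 0.1×(128−109) = 109 + 1.9 = 110.9 → 111
  B: 74 + 0.1×(128−74) = 74 + 5.4 = 79.4 → 79
  → #6F6F4F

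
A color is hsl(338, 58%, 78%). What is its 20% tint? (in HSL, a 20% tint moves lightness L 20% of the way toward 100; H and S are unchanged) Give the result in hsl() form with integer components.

hsl(338, 58%, 82%)

L moves 20% from 78 toward 100: 78 + 4.4 = 82.4 → 82.
H and S are unchanged.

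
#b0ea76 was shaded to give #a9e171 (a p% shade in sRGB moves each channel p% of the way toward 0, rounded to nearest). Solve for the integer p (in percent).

4%

#b0ea76 is rgb(176, 234, 118); #a9e171 is rgb(169, 225, 113).
On the G channel (widest range): 225 ≈ 234 + (p/100)(0 − 234), so p ≈ 100×(225 − 234)/(0 − 234) = -900/-234 = 3.85.
p = 4 reproduces all three channels after rounding.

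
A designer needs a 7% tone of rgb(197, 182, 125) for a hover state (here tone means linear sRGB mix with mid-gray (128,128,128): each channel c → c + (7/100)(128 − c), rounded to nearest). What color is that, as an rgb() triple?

Lerp each channel 7% toward 128:
  R: 197 − 4.83 = 192.17 → 192
  G: 182 + 0.07×(128−182) = 182 − 3.78 = 178.22 → 178
  B: 125 + 0.07×(128−125) = 125 + 0.21 = 125.21 → 125

rgb(192, 178, 125)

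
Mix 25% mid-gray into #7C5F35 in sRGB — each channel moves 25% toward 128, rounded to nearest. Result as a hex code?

#7C5F35 is rgb(124, 95, 53).
Lerp each channel 25% toward 128:
  R: 124 + 0.25×(128−124) = 124 + 1 = 125 → 125
  G: 95 + 8.25 = 103.25 → 103
  B: 53 + 18.75 = 71.75 → 72
rgb(125, 103, 72) = #7D6748.

#7D6748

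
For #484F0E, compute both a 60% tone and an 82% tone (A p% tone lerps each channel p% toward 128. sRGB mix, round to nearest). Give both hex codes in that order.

#484F0E is rgb(72, 79, 14).
60% tone:
  R: 72 + 0.6×(128−72) = 72 + 33.6 = 105.6 → 106
  G: 79 + 29.4 = 108.4 → 108
  B: 14 + 68.4 = 82.4 → 82
  → #6A6C52
82% tone:
  R: 72 + 45.92 = 117.92 → 118
  G: 79 + 0.82×(128−79) = 79 + 40.18 = 119.18 → 119
  B: 14 + 93.48 = 107.48 → 107
  → #76776B

#6A6C52, #76776B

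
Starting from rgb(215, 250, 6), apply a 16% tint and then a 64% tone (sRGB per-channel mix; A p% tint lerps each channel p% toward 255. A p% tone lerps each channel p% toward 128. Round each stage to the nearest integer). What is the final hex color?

#A1AC62

Lerp each channel 16% toward 255:
  R: 215 + 0.16×(255−215) = 215 + 6.4 = 221.4 → 221
  G: 250 + 0.8 = 250.8 → 251
  B: 6 + 0.16×(255−6) = 6 + 39.84 = 45.84 → 46
After the tint: rgb(221, 251, 46) = #DDFB2E.
Per channel, c → c + 0.64(128 − c):
  R: 221 − 59.52 = 161.48 → 161
  G: 251 + 0.64×(128−251) = 251 − 78.72 = 172.28 → 172
  B: 46 + 52.48 = 98.48 → 98
rgb(161, 172, 98) = #A1AC62.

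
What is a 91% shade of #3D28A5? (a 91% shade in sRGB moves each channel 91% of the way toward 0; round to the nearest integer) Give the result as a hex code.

#3D28A5 is rgb(61, 40, 165).
A 91% shade moves each channel 91% toward 0:
  R: 61 − 55.51 = 5.49 → 5
  G: 40 + 0.91×(0−40) = 40 − 36.4 = 3.6 → 4
  B: 165 + 0.91×(0−165) = 165 − 150.15 = 14.85 → 15
rgb(5, 4, 15) = #05040F.

#05040F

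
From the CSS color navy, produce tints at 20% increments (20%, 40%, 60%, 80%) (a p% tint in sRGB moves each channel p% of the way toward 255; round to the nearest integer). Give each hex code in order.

CSS navy is rgb(0, 0, 128).
20%: (0 + 51 = 51→51, 0 + 51 = 51→51, 128 + 25.4 = 153.4→153) → #333399
40%: (0 + 102 = 102→102, 0 + 102 = 102→102, 128 + 50.8 = 178.8→179) → #6666b3
60%: (0 + 153 = 153→153, 0 + 153 = 153→153, 128 + 76.2 = 204.2→204) → #9999cc
80%: (0 + 204 = 204→204, 0 + 204 = 204→204, 128 + 101.6 = 229.6→230) → #cccce6

#333399, #6666b3, #9999cc, #cccce6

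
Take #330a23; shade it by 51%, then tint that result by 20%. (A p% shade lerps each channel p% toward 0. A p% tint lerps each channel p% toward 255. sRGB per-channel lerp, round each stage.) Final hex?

#330a23 is rgb(51, 10, 35).
A 51% shade moves each channel 51% toward 0:
  R: 51 + 0.51×(0−51) = 51 − 26.01 = 24.99 → 25
  G: 10 − 5.1 = 4.9 → 5
  B: 35 − 17.85 = 17.15 → 17
After the shade: rgb(25, 5, 17) = #190511.
Per channel, c → c + 0.2(255 − c):
  R: 25 + 0.2×(255−25) = 25 + 46 = 71 → 71
  G: 5 + 50 = 55 → 55
  B: 17 + 0.2×(255−17) = 17 + 47.6 = 64.6 → 65
rgb(71, 55, 65) = #473741.

#473741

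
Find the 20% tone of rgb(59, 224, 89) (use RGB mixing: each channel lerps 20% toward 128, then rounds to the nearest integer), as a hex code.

#49cd61

Per channel, c → c + 0.2(128 − c):
  R: 59 + 0.2×(128−59) = 59 + 13.8 = 72.8 → 73
  G: 224 + 0.2×(128−224) = 224 − 19.2 = 204.8 → 205
  B: 89 + 7.8 = 96.8 → 97
rgb(73, 205, 97) = #49cd61.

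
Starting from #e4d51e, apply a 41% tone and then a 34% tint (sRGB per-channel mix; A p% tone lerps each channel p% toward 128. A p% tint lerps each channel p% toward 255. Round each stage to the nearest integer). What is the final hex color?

#d2cc85

#e4d51e is rgb(228, 213, 30).
Per channel, c → c + 0.41(128 − c):
  R: 228 − 41 = 187 → 187
  G: 213 − 34.85 = 178.15 → 178
  B: 30 + 0.41×(128−30) = 30 + 40.18 = 70.18 → 70
After the tone: rgb(187, 178, 70) = #bbb246.
Lerp each channel 34% toward 255:
  R: 187 + 0.34×(255−187) = 187 + 23.12 = 210.12 → 210
  G: 178 + 0.34×(255−178) = 178 + 26.18 = 204.18 → 204
  B: 70 + 62.9 = 132.9 → 133
rgb(210, 204, 133) = #d2cc85.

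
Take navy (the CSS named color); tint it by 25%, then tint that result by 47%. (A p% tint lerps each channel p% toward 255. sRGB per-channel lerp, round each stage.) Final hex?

CSS navy is rgb(0, 0, 128).
A 25% tint moves each channel 25% toward 255:
  R: 0 + 0.25×(255−0) = 0 + 63.75 = 63.75 → 64
  G: 0 + 0.25×(255−0) = 0 + 63.75 = 63.75 → 64
  B: 128 + 31.75 = 159.75 → 160
After the tint: rgb(64, 64, 160) = #4040a0.
Lerp each channel 47% toward 255:
  R: 64 + 0.47×(255−64) = 64 + 89.77 = 153.77 → 154
  G: 64 + 89.77 = 153.77 → 154
  B: 160 + 44.65 = 204.65 → 205
rgb(154, 154, 205) = #9a9acd.

#9a9acd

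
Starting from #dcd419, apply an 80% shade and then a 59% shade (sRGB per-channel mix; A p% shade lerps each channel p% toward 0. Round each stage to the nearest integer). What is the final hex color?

#dcd419 is rgb(220, 212, 25).
An 80% shade moves each channel 80% toward 0:
  R: 220 + 0.8×(0−220) = 220 − 176 = 44 → 44
  G: 212 − 169.6 = 42.4 → 42
  B: 25 + 0.8×(0−25) = 25 − 20 = 5 → 5
After the shade: rgb(44, 42, 5) = #2c2a05.
Lerp each channel 59% toward 0:
  R: 44 + 0.59×(0−44) = 44 − 25.96 = 18.04 → 18
  G: 42 − 24.78 = 17.22 → 17
  B: 5 − 2.95 = 2.05 → 2
rgb(18, 17, 2) = #121102.

#121102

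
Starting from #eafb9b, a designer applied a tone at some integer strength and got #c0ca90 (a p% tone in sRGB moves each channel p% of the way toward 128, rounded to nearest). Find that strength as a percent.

#eafb9b is rgb(234, 251, 155); #c0ca90 is rgb(192, 202, 144).
On the G channel (widest range): 202 ≈ 251 + (p/100)(128 − 251), so p ≈ 100×(202 − 251)/(128 − 251) = -4900/-123 = 39.84.
p = 40 reproduces all three channels after rounding.

40%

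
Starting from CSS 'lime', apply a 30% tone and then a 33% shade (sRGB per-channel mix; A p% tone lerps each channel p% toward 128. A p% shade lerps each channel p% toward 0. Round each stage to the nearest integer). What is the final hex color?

CSS lime is rgb(0, 255, 0).
Per channel, c → c + 0.3(128 − c):
  R: 0 + 0.3×(128−0) = 0 + 38.4 = 38.4 → 38
  G: 255 + 0.3×(128−255) = 255 − 38.1 = 216.9 → 217
  B: 0 + 38.4 = 38.4 → 38
After the tone: rgb(38, 217, 38) = #26D926.
Per channel, c → c + 0.33(0 − c):
  R: 38 + 0.33×(0−38) = 38 − 12.54 = 25.46 → 25
  G: 217 − 71.61 = 145.39 → 145
  B: 38 − 12.54 = 25.46 → 25
rgb(25, 145, 25) = #199119.

#199119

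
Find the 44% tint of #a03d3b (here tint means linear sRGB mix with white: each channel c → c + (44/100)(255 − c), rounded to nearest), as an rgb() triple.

rgb(202, 146, 145)

#a03d3b is rgb(160, 61, 59).
Per channel, c → c + 0.44(255 − c):
  R: 160 + 41.8 = 201.8 → 202
  G: 61 + 0.44×(255−61) = 61 + 85.36 = 146.36 → 146
  B: 59 + 86.24 = 145.24 → 145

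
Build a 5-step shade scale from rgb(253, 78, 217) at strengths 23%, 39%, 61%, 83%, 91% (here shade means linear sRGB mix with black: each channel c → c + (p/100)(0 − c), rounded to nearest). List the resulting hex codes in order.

23%: (253 − 58.19 = 194.81→195, 78 − 17.94 = 60.06→60, 217 − 49.91 = 167.09→167) → #C33CA7
39%: (253 − 98.67 = 154.33→154, 78 − 30.42 = 47.58→48, 217 − 84.63 = 132.37→132) → #9A3084
61%: (253 − 154.33 = 98.67→99, 78 − 47.58 = 30.42→30, 217 − 132.37 = 84.63→85) → #631E55
83%: (253 − 209.99 = 43.01→43, 78 − 64.74 = 13.26→13, 217 − 180.11 = 36.89→37) → #2B0D25
91%: (253 − 230.23 = 22.77→23, 78 − 70.98 = 7.02→7, 217 − 197.47 = 19.53→20) → #170714

#C33CA7, #9A3084, #631E55, #2B0D25, #170714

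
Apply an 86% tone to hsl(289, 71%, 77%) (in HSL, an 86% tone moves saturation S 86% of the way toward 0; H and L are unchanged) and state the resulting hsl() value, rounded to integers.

hsl(289, 10%, 77%)

S moves 86% from 71 toward 0: 71 − 61.06 = 9.94 → 10.
H and L are unchanged.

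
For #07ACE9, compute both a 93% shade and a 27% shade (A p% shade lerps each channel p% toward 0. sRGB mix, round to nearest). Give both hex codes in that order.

#07ACE9 is rgb(7, 172, 233).
93% shade:
  R: 7 − 6.51 = 0.49 → 0
  G: 172 − 159.96 = 12.04 → 12
  B: 233 + 0.93×(0−233) = 233 − 216.69 = 16.31 → 16
  → #000C10
27% shade:
  R: 7 − 1.89 = 5.11 → 5
  G: 172 − 46.44 = 125.56 → 126
  B: 233 + 0.27×(0−233) = 233 − 62.91 = 170.09 → 170
  → #057EAA

#000C10, #057EAA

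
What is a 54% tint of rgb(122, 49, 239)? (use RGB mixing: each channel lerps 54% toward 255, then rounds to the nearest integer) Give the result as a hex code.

#c2a0f8

A 54% tint moves each channel 54% toward 255:
  R: 122 + 71.82 = 193.82 → 194
  G: 49 + 111.24 = 160.24 → 160
  B: 239 + 0.54×(255−239) = 239 + 8.64 = 247.64 → 248
rgb(194, 160, 248) = #c2a0f8.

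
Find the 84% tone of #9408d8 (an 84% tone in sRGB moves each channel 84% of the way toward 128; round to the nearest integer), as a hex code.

#9408d8 is rgb(148, 8, 216).
Per channel, c → c + 0.84(128 − c):
  R: 148 + 0.84×(128−148) = 148 − 16.8 = 131.2 → 131
  G: 8 + 0.84×(128−8) = 8 + 100.8 = 108.8 → 109
  B: 216 − 73.92 = 142.08 → 142
rgb(131, 109, 142) = #836d8e.

#836d8e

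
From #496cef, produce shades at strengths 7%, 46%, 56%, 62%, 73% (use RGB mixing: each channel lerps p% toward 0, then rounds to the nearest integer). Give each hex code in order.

#4464de, #273a81, #203069, #1c295b, #141d41

#496cef is rgb(73, 108, 239).
7%: (73 − 5.11 = 67.89→68, 108 − 7.56 = 100.44→100, 239 − 16.73 = 222.27→222) → #4464de
46%: (73 − 33.58 = 39.42→39, 108 − 49.68 = 58.32→58, 239 − 109.94 = 129.06→129) → #273a81
56%: (73 − 40.88 = 32.12→32, 108 − 60.48 = 47.52→48, 239 − 133.84 = 105.16→105) → #203069
62%: (73 − 45.26 = 27.74→28, 108 − 66.96 = 41.04→41, 239 − 148.18 = 90.82→91) → #1c295b
73%: (73 − 53.29 = 19.71→20, 108 − 78.84 = 29.16→29, 239 − 174.47 = 64.53→65) → #141d41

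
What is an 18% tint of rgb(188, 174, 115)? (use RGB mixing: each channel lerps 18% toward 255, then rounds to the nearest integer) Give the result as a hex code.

#C8BD8C

An 18% tint moves each channel 18% toward 255:
  R: 188 + 12.06 = 200.06 → 200
  G: 174 + 14.58 = 188.58 → 189
  B: 115 + 0.18×(255−115) = 115 + 25.2 = 140.2 → 140
rgb(200, 189, 140) = #C8BD8C.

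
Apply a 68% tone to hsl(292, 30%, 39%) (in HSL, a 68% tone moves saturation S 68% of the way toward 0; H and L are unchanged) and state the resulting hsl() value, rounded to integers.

S moves 68% from 30 toward 0: 30 − 20.4 = 9.6 → 10.
H and L are unchanged.

hsl(292, 10%, 39%)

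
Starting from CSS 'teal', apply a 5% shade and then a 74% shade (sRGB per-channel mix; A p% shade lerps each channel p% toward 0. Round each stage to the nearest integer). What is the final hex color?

CSS teal is rgb(0, 128, 128).
A 5% shade moves each channel 5% toward 0:
  R: 0 + 0.05×(0−0) = 0 + 0 = 0 → 0
  G: 128 − 6.4 = 121.6 → 122
  B: 128 − 6.4 = 121.6 → 122
After the shade: rgb(0, 122, 122) = #007A7A.
Per channel, c → c + 0.74(0 − c):
  R: 0 + 0.74×(0−0) = 0 + 0 = 0 → 0
  G: 122 + 0.74×(0−122) = 122 − 90.28 = 31.72 → 32
  B: 122 − 90.28 = 31.72 → 32
rgb(0, 32, 32) = #002020.

#002020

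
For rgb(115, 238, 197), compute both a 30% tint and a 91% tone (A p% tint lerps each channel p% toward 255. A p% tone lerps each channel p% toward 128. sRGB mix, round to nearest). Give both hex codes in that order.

#9DF3D6, #7F8A86

30% tint:
  R: 115 + 0.3×(255−115) = 115 + 42 = 157 → 157
  G: 238 + 5.1 = 243.1 → 243
  B: 197 + 0.3×(255−197) = 197 + 17.4 = 214.4 → 214
  → #9DF3D6
91% tone:
  R: 115 + 0.91×(128−115) = 115 + 11.83 = 126.83 → 127
  G: 238 + 0.91×(128−238) = 238 − 100.1 = 137.9 → 138
  B: 197 − 62.79 = 134.21 → 134
  → #7F8A86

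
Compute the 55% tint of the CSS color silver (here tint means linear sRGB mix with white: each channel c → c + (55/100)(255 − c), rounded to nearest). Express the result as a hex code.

CSS silver is rgb(192, 192, 192).
A 55% tint moves each channel 55% toward 255:
  R: 192 + 0.55×(255−192) = 192 + 34.65 = 226.65 → 227
  G: 192 + 0.55×(255−192) = 192 + 34.65 = 226.65 → 227
  B: 192 + 0.55×(255−192) = 192 + 34.65 = 226.65 → 227
rgb(227, 227, 227) = #e3e3e3.

#e3e3e3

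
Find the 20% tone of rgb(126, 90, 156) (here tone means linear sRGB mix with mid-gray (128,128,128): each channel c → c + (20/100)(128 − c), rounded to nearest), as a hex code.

#7E6296

A 20% tone moves each channel 20% toward 128:
  R: 126 + 0.2×(128−126) = 126 + 0.4 = 126.4 → 126
  G: 90 + 0.2×(128−90) = 90 + 7.6 = 97.6 → 98
  B: 156 + 0.2×(128−156) = 156 − 5.6 = 150.4 → 150
rgb(126, 98, 150) = #7E6296.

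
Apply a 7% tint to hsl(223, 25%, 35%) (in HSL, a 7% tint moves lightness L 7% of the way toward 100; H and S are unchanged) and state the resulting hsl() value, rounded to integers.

L moves 7% from 35 toward 100: 35 + 4.55 = 39.55 → 40.
H and S are unchanged.

hsl(223, 25%, 40%)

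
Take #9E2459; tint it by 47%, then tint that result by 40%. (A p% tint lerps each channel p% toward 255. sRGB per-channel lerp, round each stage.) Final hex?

#E0B9CA

#9E2459 is rgb(158, 36, 89).
Per channel, c → c + 0.47(255 − c):
  R: 158 + 0.47×(255−158) = 158 + 45.59 = 203.59 → 204
  G: 36 + 0.47×(255−36) = 36 + 102.93 = 138.93 → 139
  B: 89 + 78.02 = 167.02 → 167
After the tint: rgb(204, 139, 167) = #CC8BA7.
Lerp each channel 40% toward 255:
  R: 204 + 20.4 = 224.4 → 224
  G: 139 + 0.4×(255−139) = 139 + 46.4 = 185.4 → 185
  B: 167 + 35.2 = 202.2 → 202
rgb(224, 185, 202) = #E0B9CA.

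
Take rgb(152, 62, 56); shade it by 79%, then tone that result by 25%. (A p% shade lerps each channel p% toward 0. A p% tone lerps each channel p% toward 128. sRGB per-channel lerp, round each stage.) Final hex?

Lerp each channel 79% toward 0:
  R: 152 + 0.79×(0−152) = 152 − 120.08 = 31.92 → 32
  G: 62 + 0.79×(0−62) = 62 − 48.98 = 13.02 → 13
  B: 56 − 44.24 = 11.76 → 12
After the shade: rgb(32, 13, 12) = #200D0C.
Per channel, c → c + 0.25(128 − c):
  R: 32 + 0.25×(128−32) = 32 + 24 = 56 → 56
  G: 13 + 0.25×(128−13) = 13 + 28.75 = 41.75 → 42
  B: 12 + 29 = 41 → 41
rgb(56, 42, 41) = #382A29.

#382A29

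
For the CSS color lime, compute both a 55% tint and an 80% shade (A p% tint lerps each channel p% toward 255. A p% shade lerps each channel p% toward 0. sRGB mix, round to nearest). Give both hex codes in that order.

CSS lime is rgb(0, 255, 0).
55% tint:
  R: 0 + 140.25 = 140.25 → 140
  G: 255 + 0.55×(255−255) = 255 + 0 = 255 → 255
  B: 0 + 0.55×(255−0) = 0 + 140.25 = 140.25 → 140
  → #8CFF8C
80% shade:
  R: 0 + 0 = 0 → 0
  G: 255 + 0.8×(0−255) = 255 − 204 = 51 → 51
  B: 0 + 0.8×(0−0) = 0 + 0 = 0 → 0
  → #003300

#8CFF8C, #003300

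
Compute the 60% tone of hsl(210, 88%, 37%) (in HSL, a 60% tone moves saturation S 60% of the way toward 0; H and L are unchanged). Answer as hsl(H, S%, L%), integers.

hsl(210, 35%, 37%)

S moves 60% from 88 toward 0: 88 − 52.8 = 35.2 → 35.
H and L are unchanged.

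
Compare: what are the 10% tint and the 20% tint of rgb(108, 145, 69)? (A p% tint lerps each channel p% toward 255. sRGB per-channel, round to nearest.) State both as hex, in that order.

10% tint:
  R: 108 + 14.7 = 122.7 → 123
  G: 145 + 0.1×(255−145) = 145 + 11 = 156 → 156
  B: 69 + 18.6 = 87.6 → 88
  → #7B9C58
20% tint:
  R: 108 + 0.2×(255−108) = 108 + 29.4 = 137.4 → 137
  G: 145 + 22 = 167 → 167
  B: 69 + 0.2×(255−69) = 69 + 37.2 = 106.2 → 106
  → #89A76A

#7B9C58, #89A76A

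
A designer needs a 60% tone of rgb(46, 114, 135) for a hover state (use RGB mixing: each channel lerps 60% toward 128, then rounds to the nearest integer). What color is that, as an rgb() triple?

rgb(95, 122, 131)

A 60% tone moves each channel 60% toward 128:
  R: 46 + 0.6×(128−46) = 46 + 49.2 = 95.2 → 95
  G: 114 + 0.6×(128−114) = 114 + 8.4 = 122.4 → 122
  B: 135 − 4.2 = 130.8 → 131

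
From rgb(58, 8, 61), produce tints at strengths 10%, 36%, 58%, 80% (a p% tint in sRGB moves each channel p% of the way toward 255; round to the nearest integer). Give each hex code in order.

#4E2150, #816183, #AC97AE, #D8CED8

10%: (58 + 19.7 = 77.7→78, 8 + 24.7 = 32.7→33, 61 + 19.4 = 80.4→80) → #4E2150
36%: (58 + 70.92 = 128.92→129, 8 + 88.92 = 96.92→97, 61 + 69.84 = 130.84→131) → #816183
58%: (58 + 114.26 = 172.26→172, 8 + 143.26 = 151.26→151, 61 + 112.52 = 173.52→174) → #AC97AE
80%: (58 + 157.6 = 215.6→216, 8 + 197.6 = 205.6→206, 61 + 155.2 = 216.2→216) → #D8CED8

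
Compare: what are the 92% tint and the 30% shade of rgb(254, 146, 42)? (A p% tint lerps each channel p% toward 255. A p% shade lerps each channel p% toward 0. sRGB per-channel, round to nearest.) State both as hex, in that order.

92% tint:
  R: 254 + 0.92 = 254.92 → 255
  G: 146 + 0.92×(255−146) = 146 + 100.28 = 246.28 → 246
  B: 42 + 195.96 = 237.96 → 238
  → #FFF6EE
30% shade:
  R: 254 + 0.3×(0−254) = 254 − 76.2 = 177.8 → 178
  G: 146 − 43.8 = 102.2 → 102
  B: 42 + 0.3×(0−42) = 42 − 12.6 = 29.4 → 29
  → #B2661D

#FFF6EE, #B2661D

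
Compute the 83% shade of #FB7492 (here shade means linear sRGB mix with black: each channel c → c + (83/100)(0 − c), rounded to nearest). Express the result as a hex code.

#FB7492 is rgb(251, 116, 146).
An 83% shade moves each channel 83% toward 0:
  R: 251 − 208.33 = 42.67 → 43
  G: 116 + 0.83×(0−116) = 116 − 96.28 = 19.72 → 20
  B: 146 − 121.18 = 24.82 → 25
rgb(43, 20, 25) = #2B1419.

#2B1419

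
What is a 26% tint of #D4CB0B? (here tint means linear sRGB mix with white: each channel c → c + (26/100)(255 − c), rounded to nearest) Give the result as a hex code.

#DFD94A

#D4CB0B is rgb(212, 203, 11).
Per channel, c → c + 0.26(255 − c):
  R: 212 + 0.26×(255−212) = 212 + 11.18 = 223.18 → 223
  G: 203 + 13.52 = 216.52 → 217
  B: 11 + 0.26×(255−11) = 11 + 63.44 = 74.44 → 74
rgb(223, 217, 74) = #DFD94A.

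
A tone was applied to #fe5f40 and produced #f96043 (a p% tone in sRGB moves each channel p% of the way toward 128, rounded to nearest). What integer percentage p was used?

#fe5f40 is rgb(254, 95, 64); #f96043 is rgb(249, 96, 67).
On the R channel (widest range): 249 ≈ 254 + (p/100)(128 − 254), so p ≈ 100×(249 − 254)/(128 − 254) = -500/-126 = 3.97.
p = 4 reproduces all three channels after rounding.

4%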